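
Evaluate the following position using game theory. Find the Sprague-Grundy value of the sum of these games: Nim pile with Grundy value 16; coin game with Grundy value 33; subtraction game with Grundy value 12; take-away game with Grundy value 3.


By the Sprague-Grundy theorem, the Grundy value of a sum of games is the XOR of individual Grundy values.
Nim pile: Grundy value = 16. Running XOR: 0 XOR 16 = 16
coin game: Grundy value = 33. Running XOR: 16 XOR 33 = 49
subtraction game: Grundy value = 12. Running XOR: 49 XOR 12 = 61
take-away game: Grundy value = 3. Running XOR: 61 XOR 3 = 62
The combined Grundy value is 62.

62


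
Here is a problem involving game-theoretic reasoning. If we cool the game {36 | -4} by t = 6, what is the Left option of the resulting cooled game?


Original game: {36 | -4} (a switch {a | b} with a > b).
Cooling by t (for t below the temperature (a - b)/2 = 20) taxes each move by t: {a | b} cooled by t is {a - t | b + t}.
Cooling amount: t = 6
Cooled Left option: 36 - 6 = 30
Cooled Right option: -4 + 6 = 2
Cooled game: {30 | 2}
Left option = 30

30


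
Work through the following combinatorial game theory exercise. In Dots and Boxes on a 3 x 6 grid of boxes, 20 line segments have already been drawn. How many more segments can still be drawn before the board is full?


Grid: 3 x 6 boxes, i.e. 4 rows and 7 columns of dots.
Horizontal edges: (rows + 1) * cols = 4 * 6 = 24
Vertical edges: rows * (cols + 1) = 3 * 7 = 21
Total edges: 24 + 21 = 45
Edges drawn: 20
Remaining: 45 - 20 = 25

25


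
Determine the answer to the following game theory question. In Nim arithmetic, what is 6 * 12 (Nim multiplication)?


Nim multiplication is bilinear over XOR: (u XOR v) * w = (u*w) XOR (v*w).
So we split each operand into its bit components and XOR the pairwise Nim products.
6 = 2 + 4 (as XOR of powers of 2).
12 = 4 + 8 (as XOR of powers of 2).
Using the standard Nim-product table on single bits:
  2*2 = 3,   2*4 = 8,   2*8 = 12,
  4*4 = 6,   4*8 = 11,  8*8 = 13,
and  1*x = x (identity), k*l = l*k (commutative).
Pairwise Nim products:
  2 * 4 = 8
  2 * 8 = 12
  4 * 4 = 6
  4 * 8 = 11
XOR them: 8 XOR 12 XOR 6 XOR 11 = 9.
Result: 6 * 12 = 9 (in Nim).

9


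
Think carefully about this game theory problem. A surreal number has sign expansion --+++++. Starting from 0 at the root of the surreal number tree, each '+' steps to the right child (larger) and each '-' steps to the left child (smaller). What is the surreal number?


Sign expansion: --+++++
Rule: track bounds (lo, hi), initially (-inf, +inf). On '+', the current value becomes lo and we move to the simplest number in (value, hi): value + 1 if hi = +inf, otherwise the midpoint (value + hi)/2. On '-', the current value becomes hi and we move to value - 1 if lo = -inf, otherwise the midpoint (lo + value)/2.
Start at 0.
Step 1: sign = -, move left. Bounds: (-inf, 0). Value = -1
Step 2: sign = -, move left. Bounds: (-inf, -1). Value = -2
Step 3: sign = +, move right. Bounds: (-2, -1). Value = -3/2
Step 4: sign = +, move right. Bounds: (-3/2, -1). Value = -5/4
Step 5: sign = +, move right. Bounds: (-5/4, -1). Value = -9/8
Step 6: sign = +, move right. Bounds: (-9/8, -1). Value = -17/16
Step 7: sign = +, move right. Bounds: (-17/16, -1). Value = -33/32
The surreal number with sign expansion --+++++ is -33/32.

-33/32


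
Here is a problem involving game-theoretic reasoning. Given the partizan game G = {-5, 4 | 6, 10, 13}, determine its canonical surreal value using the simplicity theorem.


Left options: {-5, 4}, max = 4
Right options: {6, 10, 13}, min = 6
All options are numbers and max(Left) < min(Right), so by the simplicity theorem the value is the simplest (earliest-born) number strictly between 4 and 6.
The only integer strictly between 4 and 6 is 5.
No non-integer in the interval can be simpler: if x is a non-integer in the interval, then floor(x) or ceil(x) also lies in the interval (the interval contains an integer), and both are proper prefixes of x's sign expansion, i.e. born earlier. So the game value is 5.
Game value = 5

5


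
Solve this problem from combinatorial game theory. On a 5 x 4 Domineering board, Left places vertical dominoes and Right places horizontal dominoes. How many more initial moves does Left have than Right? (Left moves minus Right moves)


Board is 5 x 4 (rows x cols).
Left (vertical) placements: (rows-1) * cols = 4 * 4 = 16
Right (horizontal) placements: rows * (cols-1) = 5 * 3 = 15
Advantage = Left - Right = 16 - 15 = 1

1


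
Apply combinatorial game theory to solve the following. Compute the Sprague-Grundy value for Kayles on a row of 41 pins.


Kayles: a move removes 1 or 2 adjacent pins from a contiguous row.
Removing pins from a row of k leaves two independent rows (a, b) with a + b = k - 1 (one pin) or a + b = k - 2 (two pins); an end removal gives a = 0.
By Sprague-Grundy, G(k) = mex{ G(a) XOR G(b) } over all these splits. G(0) = 0.
G(1): splits (0,0):0^0=0 -> mex({0}) = 1
G(2): splits (0,1):0^1=1 (0,0):0^0=0 -> mex({0, 1}) = 2
G(3): splits (0,2):0^2=2 (1,1):1^1=0 (0,1):0^1=1 -> mex({0, 1, 2}) = 3
G(4): splits (0,3):0^3=3 (1,2):1^2=3 (0,2):0^2=2 (1,1):1^1=0 -> mex({0, 2, 3}) = 1
G(5): splits (0,4):0^1=1 (1,3):1^3=2 (2,2):2^2=0 (0,3):0^3=3 (1,2):1^2=3 -> mex({0, 1, 2, 3}) = 4
G(6) = mex({0, 1, 2, 4}) = 3
G(7) = mex({0, 1, 3, 4, 5}) = 2
G(8) = mex({0, 2, 3, 5, 6}) = 1
G(9) = mex({0, 1, 2, 3, 6, 7}) = 4
G(10) = mex({0, 1, 3, 4, 5, 7}) = 2
G(11) = mex({0, 1, 2, 3, 4, 5}) = 6
G(12) = mex({0, 1, 2, 3, 5, 6, 7}) = 4
G(13) = mex({0, 2, 3, 4, 6, 7}) = 1
G(14) = mex({0, 1, 4, 5, 6, 7}) = 2
G(15) = mex({0, 1, 2, 3, 4, 5, 6}) = 7
G(16) = mex({0, 2, 3, 5, 6, 7}) = 1
G(17) = mex({0, 1, 2, 3, 5, 6, 7}) = 4
G(18) = mex({0, 1, 2, 4, 5, 6}) = 3
G(19) = mex({0, 1, 3, 4, 5, 7}) = 2
G(20) = mex({0, 2, 3, 4, 5, 6, 7}) = 1
G(21) = mex({0, 1, 2, 3, 5, 6, 7}) = 4
G(22) = mex({0, 1, 2, 3, 4, 5, 7}) = 6
G(23) = mex({0, 1, 2, 3, 4, 5, 6}) = 7
G(24) = mex({0, 1, 2, 3, 5, 6, 7}) = 4
G(25) = mex({0, 2, 3, 4, 6, 7}) = 1
G(26) = mex({0, 1, 3, 4, 5, 6, 7}) = 2
G(27) = mex({0, 1, 2, 3, 4, 5, 6, 7}) = 8
G(28) = mex({0, 1, 2, 3, 4, 6, 7, 8}) = 5
G(29) = mex({0, 1, 2, 3, 5, 6, 7, 8, 9}) = 4
G(30) = mex({0, 1, 2, 3, 4, 5, 6, 9, 10}) = 7
G(31) = mex({0, 1, 3, 4, 5, 7, 10, 11}) = 2
G(32) = mex({0, 2, 3, 4, 5, 6, 7, 9, 11}) = 1
G(33) = mex({0, 1, 2, 3, 4, 5, 6, 7, 9, 12}) = 8
G(34) = mex({0, 1, 2, 3, 4, 5, 7, 8, 11, 12}) = 6
G(35) = mex({0, 1, 2, 3, 4, 5, 6, 8, 9, 10, 11}) = 7
G(36) = mex({0, 1, 2, 3, 5, 6, 7, 9, 10}) = 4
G(37) = mex({0, 2, 3, 4, 6, 7, 9, 10, 11, 12}) = 1
G(38) = mex({0, 1, 3, 4, 5, 6, 7, 9, 10, 11, 12}) = 2
G(39) = mex({0, 1, 2, 4, 5, 6, 7, 9, 10, 12, 14}) = 3
G(40) = mex({0, 2, 3, 4, 6, 7, 11, 12, 14}) = 1
G(41) = mex({0, 1, 2, 3, 5, 6, 7, 9, 10, 11, 12}) = 4
Therefore G(41) = 4.

4


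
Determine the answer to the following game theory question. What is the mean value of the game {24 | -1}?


Game = {24 | -1}, a switch {a | b} with numbers a > b.
Its thermograph has left wall a - t and right wall b + t, which meet at t = (a - b)/2, where both equal (a + b)/2. So the mast (mean value) is at (a + b)/2.
Mean = (24 + (-1))/2 = 23/2 = 23/2

23/2


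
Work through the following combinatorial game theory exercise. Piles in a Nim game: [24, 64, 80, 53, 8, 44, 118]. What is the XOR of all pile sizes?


We need the XOR (exclusive or) of all pile sizes.
After XOR-ing pile 1 (size 24): 0 XOR 24 = 24
After XOR-ing pile 2 (size 64): 24 XOR 64 = 88
After XOR-ing pile 3 (size 80): 88 XOR 80 = 8
After XOR-ing pile 4 (size 53): 8 XOR 53 = 61
After XOR-ing pile 5 (size 8): 61 XOR 8 = 53
After XOR-ing pile 6 (size 44): 53 XOR 44 = 25
After XOR-ing pile 7 (size 118): 25 XOR 118 = 111
The Nim-value of this position is 111.

111


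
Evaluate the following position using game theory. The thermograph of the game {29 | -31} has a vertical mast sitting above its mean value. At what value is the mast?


Game = {29 | -31}, a switch {a | b} with numbers a > b.
Its thermograph has left wall a - t and right wall b + t, which meet at t = (a - b)/2, where both equal (a + b)/2. So the mast (mean value) is at (a + b)/2.
Mean = (29 + (-31))/2 = -2/2 = -1

-1


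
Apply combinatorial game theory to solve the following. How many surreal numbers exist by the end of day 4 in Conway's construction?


Day 0: {|} = 0 is born. Count = 1.
Day n: the number of surreal numbers born by day n is 2^(n+1) - 1.
By day 0: 2^1 - 1 = 1
By day 1: 2^2 - 1 = 3
By day 2: 2^3 - 1 = 7
By day 3: 2^4 - 1 = 15
By day 4: 2^5 - 1 = 31
By day 4: 31 surreal numbers.

31


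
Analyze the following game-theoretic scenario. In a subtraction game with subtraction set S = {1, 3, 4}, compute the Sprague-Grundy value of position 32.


The subtraction set is S = {1, 3, 4}.
G(k) = mex{ G(k - s) : s in S, s <= k }. We compute iteratively: G(0) = 0.
G(1) = mex({0}) = 1
G(2) = mex({1}) = 0
G(3) = mex({0}) = 1
G(4) = mex({0, 1}) = 2
G(5) = mex({0, 1, 2}) = 3
G(6) = mex({0, 1, 3}) = 2
G(7) = mex({1, 2}) = 0
G(8) = mex({0, 2, 3}) = 1
G(9) = mex({1, 2, 3}) = 0
G(10) = mex({0, 2}) = 1
Observe that G(7)..G(10) = 0, 1, 0, 1 repeats G(0)..G(3) = 0, 1, 0, 1.
For k >= max(S) = 4, G(k) is determined by the previous 4 values G(k-4)..G(k-1); a window of 4 consecutive values has recurred shifted by 7, so by induction G(k + 7) = G(k) for all k >= 0: the sequence is periodic from the start with period 7.
One period: G(0..6) = 0, 1, 0, 1, 2, 3, 2.
32 mod 7 = 4, so G(32) = G(4) = 2.

2


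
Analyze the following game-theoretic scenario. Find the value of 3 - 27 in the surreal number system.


x = 3, y = 27
x - y = 3 - 27 = -24

-24


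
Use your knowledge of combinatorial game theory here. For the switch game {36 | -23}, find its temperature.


The game is {36 | -23}, a switch {a | b} with numbers a > b.
Cooling {a | b} by t gives {a - t | b + t}, which stops being hot when a - t = b + t, i.e. at t = (a - b)/2. So the temperature of a switch is (a - b)/2.
Temperature = (Left option - Right option) / 2
= (36 - (-23)) / 2
= 59 / 2
= 59/2

59/2


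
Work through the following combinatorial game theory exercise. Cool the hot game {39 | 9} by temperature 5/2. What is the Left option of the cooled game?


Original game: {39 | 9} (a switch {a | b} with a > b).
Cooling by t (for t below the temperature (a - b)/2 = 15) taxes each move by t: {a | b} cooled by t is {a - t | b + t}.
Cooling amount: t = 5/2
Cooled Left option: 39 - 5/2 = 73/2
Cooled Right option: 9 + 5/2 = 23/2
Cooled game: {73/2 | 23/2}
Left option = 73/2

73/2


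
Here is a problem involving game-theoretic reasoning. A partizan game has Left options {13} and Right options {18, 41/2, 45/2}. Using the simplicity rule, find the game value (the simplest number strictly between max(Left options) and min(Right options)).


Left options: {13}, max = 13
Right options: {18, 41/2, 45/2}, min = 18
All options are numbers and max(Left) < min(Right), so by the simplicity theorem the value is the simplest (earliest-born) number strictly between 13 and 18.
Integers 14 through 17 all lie strictly between 13 and 18.
Among integers, the simplest (lowest birthday = smallest |n|; 0 is born on day 0, +-n on day n) is 14.
No non-integer in the interval can be simpler: if x is a non-integer in the interval, then floor(x) or ceil(x) also lies in the interval (the interval contains an integer), and both are proper prefixes of x's sign expansion, i.e. born earlier. So the game value is 14.
Game value = 14

14


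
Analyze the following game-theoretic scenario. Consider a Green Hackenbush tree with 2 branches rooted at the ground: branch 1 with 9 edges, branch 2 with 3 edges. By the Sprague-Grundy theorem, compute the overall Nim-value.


The tree has 2 branches from the ground vertex.
In Green Hackenbush, the Nim-value of a simple path of length k is k.
Branch 1: length 9, Nim-value = 9
Branch 2: length 3, Nim-value = 3
Total Nim-value = XOR of all branch values:
0 XOR 9 = 9
9 XOR 3 = 10
Nim-value of the tree = 10

10


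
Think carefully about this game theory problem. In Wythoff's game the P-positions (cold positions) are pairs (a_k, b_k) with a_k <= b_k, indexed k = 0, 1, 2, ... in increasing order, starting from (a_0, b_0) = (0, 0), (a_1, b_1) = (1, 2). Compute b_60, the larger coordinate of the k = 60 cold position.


By Wythoff's theorem, a_k = floor(k * phi) and b_k = floor(k * phi^2) = a_k + k, where phi = (1 + sqrt(5))/2 is the golden ratio.
phi = (1 + sqrt(5))/2 = 1.618034
phi^2 = phi + 1 = 2.618034
k = 60
k * phi^2 = 60 * 2.618034 = 157.082039
b_60 = floor(k * phi^2) = 157 (check: a_60 + k = 97 + 60 = 157)

157


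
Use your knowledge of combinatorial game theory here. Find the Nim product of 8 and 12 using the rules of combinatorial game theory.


Nim multiplication is bilinear over XOR: (u XOR v) * w = (u*w) XOR (v*w).
So we split each operand into its bit components and XOR the pairwise Nim products.
8 = 8 (as XOR of powers of 2).
12 = 4 + 8 (as XOR of powers of 2).
Using the standard Nim-product table on single bits:
  2*2 = 3,   2*4 = 8,   2*8 = 12,
  4*4 = 6,   4*8 = 11,  8*8 = 13,
and  1*x = x (identity), k*l = l*k (commutative).
Pairwise Nim products:
  8 * 4 = 11
  8 * 8 = 13
XOR them: 11 XOR 13 = 6.
Result: 8 * 12 = 6 (in Nim).

6


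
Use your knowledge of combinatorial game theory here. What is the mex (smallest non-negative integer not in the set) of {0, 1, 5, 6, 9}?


Set = {0, 1, 5, 6, 9}
0 is in the set.
1 is in the set.
2 is NOT in the set. This is the mex.
mex = 2

2


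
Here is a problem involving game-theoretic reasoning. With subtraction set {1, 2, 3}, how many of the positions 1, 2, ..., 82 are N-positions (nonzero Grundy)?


Subtraction set S = {1, 2, 3}, so G(n) = n mod 4.
G(n) = 0 when n is a multiple of 4.
Multiples of 4 in [1, 82]: 20
N-positions (nonzero Grundy) = 82 - 20 = 62

62


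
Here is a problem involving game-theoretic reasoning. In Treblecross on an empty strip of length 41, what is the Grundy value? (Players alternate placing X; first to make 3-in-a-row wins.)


Treblecross: place X on empty cells; 3-in-a-row wins.
Playing within two cells of an existing X lets the opponent win at once, so sensible play treats the cells i-2..i+2 around each X as dead. The player left with no safe cell loses, so this is a normal-play take-away game on strips of safe cells.
Placing X at cell i (0-indexed) of a strip of k safe cells leaves independent strips of sizes max(0, i-2) and max(0, k-i-3). Hence G(k) = mex{ G(max(0,i-2)) XOR G(max(0,k-i-3)) : 0 <= i < k }, with G(0) = 0.
G(1): splits (0,0):0^0=0 -> mex({0}) = 1
G(2): splits (0,0):0^0=0 -> mex({0}) = 1
G(3): splits (0,0):0^0=0 -> mex({0}) = 1
G(4): splits (0,1):0^1=1 (0,0):0^0=0 -> mex({0, 1}) = 2
G(5): splits (0,2):0^1=1 (0,1):0^1=1 (0,0):0^0=0 -> mex({0, 1}) = 2
G(6) = mex({1}) = 0
G(7) = mex({0, 1, 2}) = 3
G(8) = mex({0, 1, 2}) = 3
G(9) = mex({0, 2}) = 1
G(10) = mex({0, 2, 3}) = 1
G(11) = mex({0, 3}) = 1
G(12) = mex({1, 3}) = 0
G(13) = mex({0, 1, 2, 3}) = 4
G(14) = mex({0, 1, 2}) = 3
G(15) = mex({0, 1, 2}) = 3
G(16) = mex({0, 1, 2, 4}) = 3
G(17) = mex({0, 1, 3, 4}) = 2
G(18) = mex({0, 1, 3, 4}) = 2
G(19) = mex({0, 1, 3, 5}) = 2
G(20) = mex({0, 1, 2, 3, 5}) = 4
G(21) = mex({0, 1, 2, 3, 5}) = 4
G(22) = mex({1, 2, 6}) = 0
G(23) = mex({0, 1, 2, 3, 4, 6}) = 5
G(24) = mex({0, 1, 2, 3, 4}) = 5
G(25) = mex({0, 1, 3, 4, 7}) = 2
G(26) = mex({0, 1, 3, 4, 5, 7}) = 2
G(27) = mex({0, 1, 3, 5}) = 2
G(28) = mex({0, 1, 2, 5}) = 3
G(29) = mex({0, 1, 2, 4, 5, 6}) = 3
G(30) = mex({1, 2, 4, 6}) = 0
G(31) = mex({0, 1, 2, 3, 4, 6}) = 5
G(32) = mex({1, 2, 3, 4, 7}) = 0
G(33) = mex({0, 3, 7}) = 1
G(34) = mex({0, 2, 3, 5, 7}) = 1
G(35) = mex({0, 2, 3, 5, 6}) = 1
G(36) = mex({0, 1, 2, 5, 6}) = 3
G(37) = mex({0, 1, 2, 4, 5, 6}) = 3
G(38) = mex({0, 1, 2, 4}) = 3
G(39) = mex({0, 1, 2, 3, 4, 7}) = 5
G(40) = mex({0, 1, 2, 3, 4, 5, 7}) = 6
G(41) = mex({0, 1, 2, 3, 5, 7}) = 4
Therefore G(41) = 4.

4


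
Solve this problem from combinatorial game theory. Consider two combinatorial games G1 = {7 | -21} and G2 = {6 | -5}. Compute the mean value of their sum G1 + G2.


G1 = {7 | -21}, G2 = {6 | -5}
Each is a switch {a | b} with numbers a > b; its mean value is (a + b)/2, and mean value is additive over game sums: m(G1 + G2) = m(G1) + m(G2).
Mean of G1 = (7 + (-21))/2 = -14/2 = -7
Mean of G2 = (6 + (-5))/2 = 1/2 = 1/2
Mean of G1 + G2 = -7 + 1/2 = -13/2

-13/2


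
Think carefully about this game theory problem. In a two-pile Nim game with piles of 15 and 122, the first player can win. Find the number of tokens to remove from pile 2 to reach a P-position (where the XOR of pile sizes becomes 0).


Piles: 15 and 122
Current XOR: 15 XOR 122 = 117 (non-zero, so this is an N-position).
To make the XOR zero, we need to find a move that balances the piles.
For pile 2 (size 122): target = 122 XOR 117 = 15
We reduce pile 2 from 122 to 15.
Tokens removed: 122 - 15 = 107
Verification: 15 XOR 15 = 0

107


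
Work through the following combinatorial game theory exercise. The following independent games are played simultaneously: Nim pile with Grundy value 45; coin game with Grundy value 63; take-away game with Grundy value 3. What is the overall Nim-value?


By the Sprague-Grundy theorem, the Grundy value of a sum of games is the XOR of individual Grundy values.
Nim pile: Grundy value = 45. Running XOR: 0 XOR 45 = 45
coin game: Grundy value = 63. Running XOR: 45 XOR 63 = 18
take-away game: Grundy value = 3. Running XOR: 18 XOR 3 = 17
The combined Grundy value is 17.

17


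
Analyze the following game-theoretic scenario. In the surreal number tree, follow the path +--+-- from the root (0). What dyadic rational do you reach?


Sign expansion: +--+--
Rule: track bounds (lo, hi), initially (-inf, +inf). On '+', the current value becomes lo and we move to the simplest number in (value, hi): value + 1 if hi = +inf, otherwise the midpoint (value + hi)/2. On '-', the current value becomes hi and we move to value - 1 if lo = -inf, otherwise the midpoint (lo + value)/2.
Start at 0.
Step 1: sign = +, move right. Bounds: (0, +inf). Value = 1
Step 2: sign = -, move left. Bounds: (0, 1). Value = 1/2
Step 3: sign = -, move left. Bounds: (0, 1/2). Value = 1/4
Step 4: sign = +, move right. Bounds: (1/4, 1/2). Value = 3/8
Step 5: sign = -, move left. Bounds: (1/4, 3/8). Value = 5/16
Step 6: sign = -, move left. Bounds: (1/4, 5/16). Value = 9/32
The surreal number with sign expansion +--+-- is 9/32.

9/32


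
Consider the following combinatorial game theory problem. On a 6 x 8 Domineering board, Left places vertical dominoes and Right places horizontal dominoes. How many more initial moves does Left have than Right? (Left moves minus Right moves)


Board is 6 x 8 (rows x cols).
Left (vertical) placements: (rows-1) * cols = 5 * 8 = 40
Right (horizontal) placements: rows * (cols-1) = 6 * 7 = 42
Advantage = Left - Right = 40 - 42 = -2

-2


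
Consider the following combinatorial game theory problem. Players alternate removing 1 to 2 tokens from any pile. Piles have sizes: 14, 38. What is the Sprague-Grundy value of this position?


Subtraction set: {1, 2}
For this subtraction set, G(n) = n mod 3 (period = max + 1 = 3).
Pile 1 (size 14): G(14) = 14 mod 3 = 2
Pile 2 (size 38): G(38) = 38 mod 3 = 2
Total Grundy value = XOR of all: 2 XOR 2 = 0

0


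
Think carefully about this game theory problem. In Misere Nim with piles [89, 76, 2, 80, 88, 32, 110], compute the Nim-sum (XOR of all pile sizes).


We need the XOR (exclusive or) of all pile sizes.
After XOR-ing pile 1 (size 89): 0 XOR 89 = 89
After XOR-ing pile 2 (size 76): 89 XOR 76 = 21
After XOR-ing pile 3 (size 2): 21 XOR 2 = 23
After XOR-ing pile 4 (size 80): 23 XOR 80 = 71
After XOR-ing pile 5 (size 88): 71 XOR 88 = 31
After XOR-ing pile 6 (size 32): 31 XOR 32 = 63
After XOR-ing pile 7 (size 110): 63 XOR 110 = 81
The Nim-value of this position is 81.

81


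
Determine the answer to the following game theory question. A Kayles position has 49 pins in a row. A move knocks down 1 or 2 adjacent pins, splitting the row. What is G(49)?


Kayles: a move removes 1 or 2 adjacent pins from a contiguous row.
Removing pins from a row of k leaves two independent rows (a, b) with a + b = k - 1 (one pin) or a + b = k - 2 (two pins); an end removal gives a = 0.
By Sprague-Grundy, G(k) = mex{ G(a) XOR G(b) } over all these splits. G(0) = 0.
G(1): splits (0,0):0^0=0 -> mex({0}) = 1
G(2): splits (0,1):0^1=1 (0,0):0^0=0 -> mex({0, 1}) = 2
G(3): splits (0,2):0^2=2 (1,1):1^1=0 (0,1):0^1=1 -> mex({0, 1, 2}) = 3
G(4): splits (0,3):0^3=3 (1,2):1^2=3 (0,2):0^2=2 (1,1):1^1=0 -> mex({0, 2, 3}) = 1
G(5): splits (0,4):0^1=1 (1,3):1^3=2 (2,2):2^2=0 (0,3):0^3=3 (1,2):1^2=3 -> mex({0, 1, 2, 3}) = 4
G(6) = mex({0, 1, 2, 4}) = 3
G(7) = mex({0, 1, 3, 4, 5}) = 2
G(8) = mex({0, 2, 3, 5, 6}) = 1
G(9) = mex({0, 1, 2, 3, 6, 7}) = 4
G(10) = mex({0, 1, 3, 4, 5, 7}) = 2
G(11) = mex({0, 1, 2, 3, 4, 5}) = 6
G(12) = mex({0, 1, 2, 3, 5, 6, 7}) = 4
G(13) = mex({0, 2, 3, 4, 6, 7}) = 1
G(14) = mex({0, 1, 4, 5, 6, 7}) = 2
G(15) = mex({0, 1, 2, 3, 4, 5, 6}) = 7
G(16) = mex({0, 2, 3, 5, 6, 7}) = 1
G(17) = mex({0, 1, 2, 3, 5, 6, 7}) = 4
G(18) = mex({0, 1, 2, 4, 5, 6}) = 3
G(19) = mex({0, 1, 3, 4, 5, 7}) = 2
G(20) = mex({0, 2, 3, 4, 5, 6, 7}) = 1
G(21) = mex({0, 1, 2, 3, 5, 6, 7}) = 4
G(22) = mex({0, 1, 2, 3, 4, 5, 7}) = 6
G(23) = mex({0, 1, 2, 3, 4, 5, 6}) = 7
G(24) = mex({0, 1, 2, 3, 5, 6, 7}) = 4
G(25) = mex({0, 2, 3, 4, 6, 7}) = 1
G(26) = mex({0, 1, 3, 4, 5, 6, 7}) = 2
G(27) = mex({0, 1, 2, 3, 4, 5, 6, 7}) = 8
G(28) = mex({0, 1, 2, 3, 4, 6, 7, 8}) = 5
G(29) = mex({0, 1, 2, 3, 5, 6, 7, 8, 9}) = 4
G(30) = mex({0, 1, 2, 3, 4, 5, 6, 9, 10}) = 7
G(31) = mex({0, 1, 3, 4, 5, 7, 10, 11}) = 2
G(32) = mex({0, 2, 3, 4, 5, 6, 7, 9, 11}) = 1
G(33) = mex({0, 1, 2, 3, 4, 5, 6, 7, 9, 12}) = 8
G(34) = mex({0, 1, 2, 3, 4, 5, 7, 8, 11, 12}) = 6
G(35) = mex({0, 1, 2, 3, 4, 5, 6, 8, 9, 10, 11}) = 7
G(36) = mex({0, 1, 2, 3, 5, 6, 7, 9, 10}) = 4
G(37) = mex({0, 2, 3, 4, 6, 7, 9, 10, 11, 12}) = 1
G(38) = mex({0, 1, 3, 4, 5, 6, 7, 9, 10, 11, 12}) = 2
G(39) = mex({0, 1, 2, 4, 5, 6, 7, 9, 10, 12, 14}) = 3
G(40) = mex({0, 2, 3, 4, 6, 7, 11, 12, 14}) = 1
G(41) = mex({0, 1, 2, 3, 5, 6, 7, 9, 10, 11, 12}) = 4
G(42) = mex({0, 1, 2, 3, 4, 5, 6, 9, 10}) = 7
G(43) = mex({0, 1, 3, 4, 5, 7, 9, 10, 12, 15}) = 2
G(44) = mex({0, 2, 3, 4, 5, 6, 7, 9, 10, 12, 15}) = 1
G(45) = mex({0, 1, 2, 3, 4, 5, 6, 7, 9, 10, 12, 14}) = 8
G(46) = mex({0, 1, 3, 4, 5, 7, 8, 11, 12, 14}) = 2
G(47) = mex({0, 1, 2, 3, 4, 5, 6, 8, 9, 10, 11, 12}) = 7
G(48) = mex({0, 1, 2, 3, 5, 6, 7, 9, 10}) = 4
G(49) = mex({0, 2, 3, 4, 6, 7, 9, 10, 11, 12, 15}) = 1
Therefore G(49) = 1.

1


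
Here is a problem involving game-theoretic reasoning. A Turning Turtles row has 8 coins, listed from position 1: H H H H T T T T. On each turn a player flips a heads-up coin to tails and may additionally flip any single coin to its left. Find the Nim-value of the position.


Coins: H H H H T T T T
Key fact: a single head at position k behaves exactly like a Nim heap of size k (turning it to T and optionally flipping a coin at j < k corresponds to moving the heap from k to j, or to 0), and heads combine as a disjunctive sum (two heads at the same place would cancel, matching j XOR j = 0). So the Nim-value is the XOR of the 1-indexed positions of the heads.
Face-up positions (1-indexed): [1, 2, 3, 4]
XOR 0 with 1: 0 XOR 1 = 1
XOR 1 with 2: 1 XOR 2 = 3
XOR 3 with 3: 3 XOR 3 = 0
XOR 0 with 4: 0 XOR 4 = 4
Nim-value = 4

4


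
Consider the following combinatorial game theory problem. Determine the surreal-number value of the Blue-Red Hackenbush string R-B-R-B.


Edges (from ground): R-B-R-B
By Berlekamp's sign-expansion rule, a Blue-Red Hackenbush stalk has the value of the surreal number whose sign sequence is the edge sequence with B -> + and R -> -.
Sign sequence: -+-+
Trace the sign expansion in the surreal number tree, starting from 0:
Edge 1: R (sign -) -> bounds (-inf, 0), value = -1
Edge 2: B (sign +) -> bounds (-1, 0), value = -1/2
Edge 3: R (sign -) -> bounds (-1, -1/2), value = -3/4
Edge 4: B (sign +) -> bounds (-3/4, -1/2), value = -5/8
Game value = -5/8

-5/8


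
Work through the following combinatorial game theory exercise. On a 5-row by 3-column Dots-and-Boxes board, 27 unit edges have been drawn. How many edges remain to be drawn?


Grid: 5 x 3 boxes, i.e. 6 rows and 4 columns of dots.
Horizontal edges: (rows + 1) * cols = 6 * 3 = 18
Vertical edges: rows * (cols + 1) = 5 * 4 = 20
Total edges: 18 + 20 = 38
Edges drawn: 27
Remaining: 38 - 27 = 11

11


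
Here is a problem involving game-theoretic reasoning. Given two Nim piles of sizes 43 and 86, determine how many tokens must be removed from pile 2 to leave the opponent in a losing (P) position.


Piles: 43 and 86
Current XOR: 43 XOR 86 = 125 (non-zero, so this is an N-position).
To make the XOR zero, we need to find a move that balances the piles.
For pile 2 (size 86): target = 86 XOR 125 = 43
We reduce pile 2 from 86 to 43.
Tokens removed: 86 - 43 = 43
Verification: 43 XOR 43 = 0

43


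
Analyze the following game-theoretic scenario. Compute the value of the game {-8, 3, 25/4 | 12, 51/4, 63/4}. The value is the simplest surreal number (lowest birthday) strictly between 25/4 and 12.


Left options: {-8, 3, 25/4}, max = 25/4
Right options: {12, 51/4, 63/4}, min = 12
All options are numbers and max(Left) < min(Right), so by the simplicity theorem the value is the simplest (earliest-born) number strictly between 25/4 and 12.
Integers 7 through 11 all lie strictly between 25/4 and 12.
Among integers, the simplest (lowest birthday = smallest |n|; 0 is born on day 0, +-n on day n) is 7.
No non-integer in the interval can be simpler: if x is a non-integer in the interval, then floor(x) or ceil(x) also lies in the interval (the interval contains an integer), and both are proper prefixes of x's sign expansion, i.e. born earlier. So the game value is 7.
Game value = 7

7


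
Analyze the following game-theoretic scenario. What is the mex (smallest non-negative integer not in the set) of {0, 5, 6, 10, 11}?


Set = {0, 5, 6, 10, 11}
0 is in the set.
1 is NOT in the set. This is the mex.
mex = 1

1


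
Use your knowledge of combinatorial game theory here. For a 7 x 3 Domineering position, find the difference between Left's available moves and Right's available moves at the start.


Board is 7 x 3 (rows x cols).
Left (vertical) placements: (rows-1) * cols = 6 * 3 = 18
Right (horizontal) placements: rows * (cols-1) = 7 * 2 = 14
Advantage = Left - Right = 18 - 14 = 4

4


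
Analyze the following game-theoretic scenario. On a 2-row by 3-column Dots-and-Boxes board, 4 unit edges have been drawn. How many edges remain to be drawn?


Grid: 2 x 3 boxes, i.e. 3 rows and 4 columns of dots.
Horizontal edges: (rows + 1) * cols = 3 * 3 = 9
Vertical edges: rows * (cols + 1) = 2 * 4 = 8
Total edges: 9 + 8 = 17
Edges drawn: 4
Remaining: 17 - 4 = 13

13


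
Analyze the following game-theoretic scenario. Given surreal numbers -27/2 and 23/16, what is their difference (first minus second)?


x = -27/2, y = 23/16
Converting to common denominator: 16
x = -216/16, y = 23/16
x - y = -27/2 - 23/16 = -239/16

-239/16


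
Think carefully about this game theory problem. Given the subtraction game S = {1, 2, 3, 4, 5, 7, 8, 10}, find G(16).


The subtraction set is S = {1, 2, 3, 4, 5, 7, 8, 10}.
G(k) = mex{ G(k - s) : s in S, s <= k }. We compute iteratively: G(0) = 0.
G(1) = mex({0}) = 1
G(2) = mex({0, 1}) = 2
G(3) = mex({0, 1, 2}) = 3
G(4) = mex({0, 1, 2, 3}) = 4
G(5) = mex({0, 1, 2, 3, 4}) = 5
G(6) = mex({1, 2, 3, 4, 5}) = 0
G(7) = mex({0, 2, 3, 4, 5}) = 1
G(8) = mex({0, 1, 3, 4, 5}) = 2
G(9) = mex({0, 1, 2, 4, 5}) = 3
G(10) = mex({0, 1, 2, 3, 5}) = 4
G(11) = mex({0, 1, 2, 3, 4}) = 5
G(12) = mex({1, 2, 3, 4, 5}) = 0
G(13) = mex({0, 2, 3, 4, 5}) = 1
G(14) = mex({0, 1, 3, 4, 5}) = 2
G(15) = mex({0, 1, 2, 4, 5}) = 3
Observe that G(6)..G(15) = 0, 1, 2, 3, 4, 5, 0, 1, 2, 3 repeats G(0)..G(9) = 0, 1, 2, 3, 4, 5, 0, 1, 2, 3.
For k >= max(S) = 10, G(k) is determined by the previous 10 values G(k-10)..G(k-1); a window of 10 consecutive values has recurred shifted by 6, so by induction G(k + 6) = G(k) for all k >= 0: the sequence is periodic from the start with period 6.
One period: G(0..5) = 0, 1, 2, 3, 4, 5.
16 mod 6 = 4, so G(16) = G(4) = 4.

4


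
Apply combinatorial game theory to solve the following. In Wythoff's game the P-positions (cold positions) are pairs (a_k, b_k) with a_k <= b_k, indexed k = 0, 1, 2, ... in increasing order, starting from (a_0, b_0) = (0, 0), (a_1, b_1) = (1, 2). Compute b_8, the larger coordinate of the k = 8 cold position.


By Wythoff's theorem, a_k = floor(k * phi) and b_k = floor(k * phi^2) = a_k + k, where phi = (1 + sqrt(5))/2 is the golden ratio.
phi = (1 + sqrt(5))/2 = 1.618034
phi^2 = phi + 1 = 2.618034
k = 8
k * phi^2 = 8 * 2.618034 = 20.944272
b_8 = floor(k * phi^2) = 20 (check: a_8 + k = 12 + 8 = 20)

20


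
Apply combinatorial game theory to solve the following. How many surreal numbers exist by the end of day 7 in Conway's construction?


Day 0: {|} = 0 is born. Count = 1.
Day n: the number of surreal numbers born by day n is 2^(n+1) - 1.
By day 0: 2^1 - 1 = 1
By day 1: 2^2 - 1 = 3
By day 2: 2^3 - 1 = 7
By day 3: 2^4 - 1 = 15
By day 4: 2^5 - 1 = 31
By day 5: 2^6 - 1 = 63
By day 6: 2^7 - 1 = 127
By day 7: 2^8 - 1 = 255
By day 7: 255 surreal numbers.

255


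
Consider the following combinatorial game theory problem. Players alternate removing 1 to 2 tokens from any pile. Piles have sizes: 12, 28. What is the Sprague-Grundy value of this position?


Subtraction set: {1, 2}
For this subtraction set, G(n) = n mod 3 (period = max + 1 = 3).
Pile 1 (size 12): G(12) = 12 mod 3 = 0
Pile 2 (size 28): G(28) = 28 mod 3 = 1
Total Grundy value = XOR of all: 0 XOR 1 = 1

1


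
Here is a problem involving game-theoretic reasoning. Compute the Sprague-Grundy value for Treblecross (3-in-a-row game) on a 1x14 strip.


Treblecross: place X on empty cells; 3-in-a-row wins.
Playing within two cells of an existing X lets the opponent win at once, so sensible play treats the cells i-2..i+2 around each X as dead. The player left with no safe cell loses, so this is a normal-play take-away game on strips of safe cells.
Placing X at cell i (0-indexed) of a strip of k safe cells leaves independent strips of sizes max(0, i-2) and max(0, k-i-3). Hence G(k) = mex{ G(max(0,i-2)) XOR G(max(0,k-i-3)) : 0 <= i < k }, with G(0) = 0.
G(1): splits (0,0):0^0=0 -> mex({0}) = 1
G(2): splits (0,0):0^0=0 -> mex({0}) = 1
G(3): splits (0,0):0^0=0 -> mex({0}) = 1
G(4): splits (0,1):0^1=1 (0,0):0^0=0 -> mex({0, 1}) = 2
G(5): splits (0,2):0^1=1 (0,1):0^1=1 (0,0):0^0=0 -> mex({0, 1}) = 2
G(6) = mex({1}) = 0
G(7) = mex({0, 1, 2}) = 3
G(8) = mex({0, 1, 2}) = 3
G(9) = mex({0, 2}) = 1
G(10) = mex({0, 2, 3}) = 1
G(11) = mex({0, 3}) = 1
G(12) = mex({1, 3}) = 0
G(13) = mex({0, 1, 2, 3}) = 4
G(14) = mex({0, 1, 2}) = 3
Therefore G(14) = 3.

3


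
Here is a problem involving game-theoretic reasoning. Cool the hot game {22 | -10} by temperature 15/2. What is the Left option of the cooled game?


Original game: {22 | -10} (a switch {a | b} with a > b).
Cooling by t (for t below the temperature (a - b)/2 = 16) taxes each move by t: {a | b} cooled by t is {a - t | b + t}.
Cooling amount: t = 15/2
Cooled Left option: 22 - 15/2 = 29/2
Cooled Right option: -10 + 15/2 = -5/2
Cooled game: {29/2 | -5/2}
Left option = 29/2

29/2


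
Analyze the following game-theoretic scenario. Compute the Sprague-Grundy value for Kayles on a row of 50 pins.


Kayles: a move removes 1 or 2 adjacent pins from a contiguous row.
Removing pins from a row of k leaves two independent rows (a, b) with a + b = k - 1 (one pin) or a + b = k - 2 (two pins); an end removal gives a = 0.
By Sprague-Grundy, G(k) = mex{ G(a) XOR G(b) } over all these splits. G(0) = 0.
G(1): splits (0,0):0^0=0 -> mex({0}) = 1
G(2): splits (0,1):0^1=1 (0,0):0^0=0 -> mex({0, 1}) = 2
G(3): splits (0,2):0^2=2 (1,1):1^1=0 (0,1):0^1=1 -> mex({0, 1, 2}) = 3
G(4): splits (0,3):0^3=3 (1,2):1^2=3 (0,2):0^2=2 (1,1):1^1=0 -> mex({0, 2, 3}) = 1
G(5): splits (0,4):0^1=1 (1,3):1^3=2 (2,2):2^2=0 (0,3):0^3=3 (1,2):1^2=3 -> mex({0, 1, 2, 3}) = 4
G(6) = mex({0, 1, 2, 4}) = 3
G(7) = mex({0, 1, 3, 4, 5}) = 2
G(8) = mex({0, 2, 3, 5, 6}) = 1
G(9) = mex({0, 1, 2, 3, 6, 7}) = 4
G(10) = mex({0, 1, 3, 4, 5, 7}) = 2
G(11) = mex({0, 1, 2, 3, 4, 5}) = 6
G(12) = mex({0, 1, 2, 3, 5, 6, 7}) = 4
G(13) = mex({0, 2, 3, 4, 6, 7}) = 1
G(14) = mex({0, 1, 4, 5, 6, 7}) = 2
G(15) = mex({0, 1, 2, 3, 4, 5, 6}) = 7
G(16) = mex({0, 2, 3, 5, 6, 7}) = 1
G(17) = mex({0, 1, 2, 3, 5, 6, 7}) = 4
G(18) = mex({0, 1, 2, 4, 5, 6}) = 3
G(19) = mex({0, 1, 3, 4, 5, 7}) = 2
G(20) = mex({0, 2, 3, 4, 5, 6, 7}) = 1
G(21) = mex({0, 1, 2, 3, 5, 6, 7}) = 4
G(22) = mex({0, 1, 2, 3, 4, 5, 7}) = 6
G(23) = mex({0, 1, 2, 3, 4, 5, 6}) = 7
G(24) = mex({0, 1, 2, 3, 5, 6, 7}) = 4
G(25) = mex({0, 2, 3, 4, 6, 7}) = 1
G(26) = mex({0, 1, 3, 4, 5, 6, 7}) = 2
G(27) = mex({0, 1, 2, 3, 4, 5, 6, 7}) = 8
G(28) = mex({0, 1, 2, 3, 4, 6, 7, 8}) = 5
G(29) = mex({0, 1, 2, 3, 5, 6, 7, 8, 9}) = 4
G(30) = mex({0, 1, 2, 3, 4, 5, 6, 9, 10}) = 7
G(31) = mex({0, 1, 3, 4, 5, 7, 10, 11}) = 2
G(32) = mex({0, 2, 3, 4, 5, 6, 7, 9, 11}) = 1
G(33) = mex({0, 1, 2, 3, 4, 5, 6, 7, 9, 12}) = 8
G(34) = mex({0, 1, 2, 3, 4, 5, 7, 8, 11, 12}) = 6
G(35) = mex({0, 1, 2, 3, 4, 5, 6, 8, 9, 10, 11}) = 7
G(36) = mex({0, 1, 2, 3, 5, 6, 7, 9, 10}) = 4
G(37) = mex({0, 2, 3, 4, 6, 7, 9, 10, 11, 12}) = 1
G(38) = mex({0, 1, 3, 4, 5, 6, 7, 9, 10, 11, 12}) = 2
G(39) = mex({0, 1, 2, 4, 5, 6, 7, 9, 10, 12, 14}) = 3
G(40) = mex({0, 2, 3, 4, 6, 7, 11, 12, 14}) = 1
G(41) = mex({0, 1, 2, 3, 5, 6, 7, 9, 10, 11, 12}) = 4
G(42) = mex({0, 1, 2, 3, 4, 5, 6, 9, 10}) = 7
G(43) = mex({0, 1, 3, 4, 5, 7, 9, 10, 12, 15}) = 2
G(44) = mex({0, 2, 3, 4, 5, 6, 7, 9, 10, 12, 15}) = 1
G(45) = mex({0, 1, 2, 3, 4, 5, 6, 7, 9, 10, 12, 14}) = 8
G(46) = mex({0, 1, 3, 4, 5, 7, 8, 11, 12, 14}) = 2
G(47) = mex({0, 1, 2, 3, 4, 5, 6, 8, 9, 10, 11, 12}) = 7
G(48) = mex({0, 1, 2, 3, 5, 6, 7, 9, 10}) = 4
G(49) = mex({0, 2, 3, 4, 6, 7, 9, 10, 11, 12, 15}) = 1
G(50) = mex({0, 1, 4, 5, 6, 7, 9, 11, 12, 14, 15}) = 2
Therefore G(50) = 2.

2


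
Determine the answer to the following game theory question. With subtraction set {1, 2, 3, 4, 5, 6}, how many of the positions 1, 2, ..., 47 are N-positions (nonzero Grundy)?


Subtraction set S = {1, 2, 3, 4, 5, 6}, so G(n) = n mod 7.
G(n) = 0 when n is a multiple of 7.
Multiples of 7 in [1, 47]: 6
N-positions (nonzero Grundy) = 47 - 6 = 41

41


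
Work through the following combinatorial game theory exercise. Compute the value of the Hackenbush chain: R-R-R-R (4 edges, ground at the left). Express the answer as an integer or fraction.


Edges (from ground): R-R-R-R
By Berlekamp's sign-expansion rule, a Blue-Red Hackenbush stalk has the value of the surreal number whose sign sequence is the edge sequence with B -> + and R -> -.
Sign sequence: ----
Trace the sign expansion in the surreal number tree, starting from 0:
Edge 1: R (sign -) -> bounds (-inf, 0), value = -1
Edge 2: R (sign -) -> bounds (-inf, -1), value = -2
Edge 3: R (sign -) -> bounds (-inf, -2), value = -3
Edge 4: R (sign -) -> bounds (-inf, -3), value = -4
Game value = -4

-4


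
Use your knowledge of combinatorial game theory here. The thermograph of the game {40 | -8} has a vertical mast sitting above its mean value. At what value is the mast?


Game = {40 | -8}, a switch {a | b} with numbers a > b.
Its thermograph has left wall a - t and right wall b + t, which meet at t = (a - b)/2, where both equal (a + b)/2. So the mast (mean value) is at (a + b)/2.
Mean = (40 + (-8))/2 = 32/2 = 16

16


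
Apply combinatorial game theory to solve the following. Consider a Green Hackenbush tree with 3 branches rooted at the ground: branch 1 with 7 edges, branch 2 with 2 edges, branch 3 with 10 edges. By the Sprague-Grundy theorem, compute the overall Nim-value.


The tree has 3 branches from the ground vertex.
In Green Hackenbush, the Nim-value of a simple path of length k is k.
Branch 1: length 7, Nim-value = 7
Branch 2: length 2, Nim-value = 2
Branch 3: length 10, Nim-value = 10
Total Nim-value = XOR of all branch values:
0 XOR 7 = 7
7 XOR 2 = 5
5 XOR 10 = 15
Nim-value of the tree = 15

15


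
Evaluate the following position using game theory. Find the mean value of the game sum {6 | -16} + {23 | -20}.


G1 = {6 | -16}, G2 = {23 | -20}
Each is a switch {a | b} with numbers a > b; its mean value is (a + b)/2, and mean value is additive over game sums: m(G1 + G2) = m(G1) + m(G2).
Mean of G1 = (6 + (-16))/2 = -10/2 = -5
Mean of G2 = (23 + (-20))/2 = 3/2 = 3/2
Mean of G1 + G2 = -5 + 3/2 = -7/2

-7/2


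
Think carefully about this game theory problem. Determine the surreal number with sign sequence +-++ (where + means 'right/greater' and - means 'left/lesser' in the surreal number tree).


Sign expansion: +-++
Rule: track bounds (lo, hi), initially (-inf, +inf). On '+', the current value becomes lo and we move to the simplest number in (value, hi): value + 1 if hi = +inf, otherwise the midpoint (value + hi)/2. On '-', the current value becomes hi and we move to value - 1 if lo = -inf, otherwise the midpoint (lo + value)/2.
Start at 0.
Step 1: sign = +, move right. Bounds: (0, +inf). Value = 1
Step 2: sign = -, move left. Bounds: (0, 1). Value = 1/2
Step 3: sign = +, move right. Bounds: (1/2, 1). Value = 3/4
Step 4: sign = +, move right. Bounds: (3/4, 1). Value = 7/8
The surreal number with sign expansion +-++ is 7/8.

7/8


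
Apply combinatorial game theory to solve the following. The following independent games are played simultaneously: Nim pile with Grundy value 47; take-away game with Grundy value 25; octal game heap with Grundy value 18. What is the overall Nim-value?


By the Sprague-Grundy theorem, the Grundy value of a sum of games is the XOR of individual Grundy values.
Nim pile: Grundy value = 47. Running XOR: 0 XOR 47 = 47
take-away game: Grundy value = 25. Running XOR: 47 XOR 25 = 54
octal game heap: Grundy value = 18. Running XOR: 54 XOR 18 = 36
The combined Grundy value is 36.

36


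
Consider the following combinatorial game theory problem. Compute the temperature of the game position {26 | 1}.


The game is {26 | 1}, a switch {a | b} with numbers a > b.
Cooling {a | b} by t gives {a - t | b + t}, which stops being hot when a - t = b + t, i.e. at t = (a - b)/2. So the temperature of a switch is (a - b)/2.
Temperature = (Left option - Right option) / 2
= (26 - (1)) / 2
= 25 / 2
= 25/2

25/2


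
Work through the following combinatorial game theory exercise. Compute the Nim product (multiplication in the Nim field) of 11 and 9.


Nim multiplication is bilinear over XOR: (u XOR v) * w = (u*w) XOR (v*w).
So we split each operand into its bit components and XOR the pairwise Nim products.
11 = 1 + 2 + 8 (as XOR of powers of 2).
9 = 1 + 8 (as XOR of powers of 2).
Using the standard Nim-product table on single bits:
  2*2 = 3,   2*4 = 8,   2*8 = 12,
  4*4 = 6,   4*8 = 11,  8*8 = 13,
and  1*x = x (identity), k*l = l*k (commutative).
Pairwise Nim products:
  1 * 1 = 1
  1 * 8 = 8
  2 * 1 = 2
  2 * 8 = 12
  8 * 1 = 8
  8 * 8 = 13
XOR them: 1 XOR 8 XOR 2 XOR 12 XOR 8 XOR 13 = 2.
Result: 11 * 9 = 2 (in Nim).

2


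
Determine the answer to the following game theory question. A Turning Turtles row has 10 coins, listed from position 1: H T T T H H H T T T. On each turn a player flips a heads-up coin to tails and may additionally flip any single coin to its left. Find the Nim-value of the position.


Coins: H T T T H H H T T T
Key fact: a single head at position k behaves exactly like a Nim heap of size k (turning it to T and optionally flipping a coin at j < k corresponds to moving the heap from k to j, or to 0), and heads combine as a disjunctive sum (two heads at the same place would cancel, matching j XOR j = 0). So the Nim-value is the XOR of the 1-indexed positions of the heads.
Face-up positions (1-indexed): [1, 5, 6, 7]
XOR 0 with 1: 0 XOR 1 = 1
XOR 1 with 5: 1 XOR 5 = 4
XOR 4 with 6: 4 XOR 6 = 2
XOR 2 with 7: 2 XOR 7 = 5
Nim-value = 5

5


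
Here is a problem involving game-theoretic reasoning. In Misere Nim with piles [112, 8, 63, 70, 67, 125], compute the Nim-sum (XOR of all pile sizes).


We need the XOR (exclusive or) of all pile sizes.
After XOR-ing pile 1 (size 112): 0 XOR 112 = 112
After XOR-ing pile 2 (size 8): 112 XOR 8 = 120
After XOR-ing pile 3 (size 63): 120 XOR 63 = 71
After XOR-ing pile 4 (size 70): 71 XOR 70 = 1
After XOR-ing pile 5 (size 67): 1 XOR 67 = 66
After XOR-ing pile 6 (size 125): 66 XOR 125 = 63
The Nim-value of this position is 63.

63
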